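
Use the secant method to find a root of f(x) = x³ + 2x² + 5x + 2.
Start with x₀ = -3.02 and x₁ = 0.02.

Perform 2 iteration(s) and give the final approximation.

f(x) = x³ + 2x² + 5x + 2
x₀ = -3.02, x₁ = 0.02

Secant formula: x_{n+1} = x_n - f(x_n)(x_n - x_{n-1})/(f(x_n) - f(x_{n-1}))

Iteration 1:
  f(-3.020000) = -22.402808
  f(0.020000) = 2.100808
  x_2 = 0.020000 - 2.100808×(0.020000 - (-3.020000))/(2.100808 - (-22.402808))
       = -0.240633
Iteration 2:
  f(0.020000) = 2.100808
  f(-0.240633) = 0.898709
  x_3 = -0.240633 - 0.898709×(-0.240633 - 0.020000)/(0.898709 - 2.100808)
       = -0.435487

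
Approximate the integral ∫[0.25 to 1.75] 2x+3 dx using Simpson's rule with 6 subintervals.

f(x) = 2x+3
a = 0.25, b = 1.75, n = 6
h = (b - a)/n = 0.250000

Simpson's rule: (h/3)[f(x₀) + 4f(x₁) + 2f(x₂) + ... + f(xₙ)]

x_0 = 0.2500, f(x_0) = 3.500000, coefficient = 1
x_1 = 0.5000, f(x_1) = 4.000000, coefficient = 4
x_2 = 0.7500, f(x_2) = 4.500000, coefficient = 2
x_3 = 1.0000, f(x_3) = 5.000000, coefficient = 4
x_4 = 1.2500, f(x_4) = 5.500000, coefficient = 2
x_5 = 1.5000, f(x_5) = 6.000000, coefficient = 4
x_6 = 1.7500, f(x_6) = 6.500000, coefficient = 1

I ≈ (0.250000/3) × 90.000000 = 7.500000
Exact value: 7.500000
Error: 0.000000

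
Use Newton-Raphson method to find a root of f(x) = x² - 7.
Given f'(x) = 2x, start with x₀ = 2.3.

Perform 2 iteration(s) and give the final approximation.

f(x) = x² - 7
f'(x) = 2x
x₀ = 2.3

Newton-Raphson formula: x_{n+1} = x_n - f(x_n)/f'(x_n)

Iteration 1:
  f(2.300000) = -1.710000
  f'(2.300000) = 4.600000
  x_1 = 2.300000 - (-1.710000)/4.600000 = 2.671739
Iteration 2:
  f(2.671739) = 0.138190
  f'(2.671739) = 5.343478
  x_2 = 2.671739 - 0.138190/5.343478 = 2.645878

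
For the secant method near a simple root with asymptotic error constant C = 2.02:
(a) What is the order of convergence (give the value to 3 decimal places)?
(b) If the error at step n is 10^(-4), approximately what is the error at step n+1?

(a) Secant method has superlinear convergence with order φ = (1+√5)/2 ≈ 1.618.
    This means |e_{n+1}| ≈ C|e_n|^1.618.

(b) With |e_n| = 10^(-4) and C = 2.02:
    |e_{n+1}| ≈ 2.02 × (10^(-4))^1.618 = 2.02 × 10^(-6.47)

(a) ≈ 1.618 (golden ratio); (b) |e_{n+1}| ≈ 6.811e-07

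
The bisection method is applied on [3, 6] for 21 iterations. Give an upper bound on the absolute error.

Bisection error bound: |error| ≤ (b-a)/2^n
|error| ≤ (6 - 3)/2^21 = 3/2^21
|error| ≤ 0.0000014305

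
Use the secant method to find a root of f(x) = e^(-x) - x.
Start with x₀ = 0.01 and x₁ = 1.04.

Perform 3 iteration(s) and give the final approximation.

f(x) = e^(-x) - x
x₀ = 0.01, x₁ = 1.04

Secant formula: x_{n+1} = x_n - f(x_n)(x_n - x_{n-1})/(f(x_n) - f(x_{n-1}))

Iteration 1:
  f(0.010000) = 0.980050
  f(1.040000) = -0.686545
  x_2 = 1.040000 - (-0.686545)×(1.040000 - 0.010000)/(-0.686545 - 0.980050)
       = 0.615697
Iteration 2:
  f(1.040000) = -0.686545
  f(0.615697) = -0.075432
  x_3 = 0.615697 - (-0.075432)×(0.615697 - 1.040000)/(-0.075432 - (-0.686545))
       = 0.563323
Iteration 3:
  f(0.615697) = -0.075432
  f(0.563323) = 0.005991
  x_4 = 0.563323 - 0.005991×(0.563323 - 0.615697)/(0.005991 - (-0.075432))
       = 0.567177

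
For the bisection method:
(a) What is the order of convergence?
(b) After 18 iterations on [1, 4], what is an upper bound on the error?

(a) Bisection has linear (order 1) convergence; the error is halved each step.

(b) Error bound = (b-a)/2^n = (4 - 1)/2^{18}
    = 3/2^{18}

(a) 1 (linear); (b) error ≤ 1.14e-05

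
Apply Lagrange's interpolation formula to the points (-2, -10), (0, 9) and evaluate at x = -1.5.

Lagrange interpolation formula:
P(x) = Σ yᵢ × Lᵢ(x)
where Lᵢ(x) = Π_{j≠i} (x - xⱼ)/(xᵢ - xⱼ)

L_0(-1.5) = (-1.5 - 0)/(-2 - 0) = 0.750000
L_1(-1.5) = (-1.5 - (-2))/(0 - (-2)) = 0.250000

P(-1.5) = (-10)×L_0(-1.5) + 9×L_1(-1.5)
P(-1.5) = -5.250000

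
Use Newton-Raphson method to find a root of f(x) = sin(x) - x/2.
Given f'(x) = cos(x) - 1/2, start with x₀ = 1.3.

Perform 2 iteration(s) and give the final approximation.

f(x) = sin(x) - x/2
f'(x) = cos(x) - 1/2
x₀ = 1.3

Newton-Raphson formula: x_{n+1} = x_n - f(x_n)/f'(x_n)

Iteration 1:
  f(1.300000) = 0.313558
  f'(1.300000) = -0.232501
  x_1 = 1.300000 - 0.313558/(-0.232501) = 2.648631
Iteration 2:
  f(2.648631) = -0.851078
  f'(2.648631) = -1.380935
  x_2 = 2.648631 - (-0.851078)/(-1.380935) = 2.032325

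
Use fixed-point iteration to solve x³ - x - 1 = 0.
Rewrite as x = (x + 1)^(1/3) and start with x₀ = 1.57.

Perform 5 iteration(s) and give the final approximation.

Equation: x³ - x - 1 = 0
Fixed-point form: x = (x + 1)^(1/3)
x₀ = 1.57

x_1 = g(1.570000) = 1.369760
x_2 = g(1.369760) = 1.333219
x_3 = g(1.333219) = 1.326331
x_4 = g(1.326331) = 1.325024
x_5 = g(1.325024) = 1.324776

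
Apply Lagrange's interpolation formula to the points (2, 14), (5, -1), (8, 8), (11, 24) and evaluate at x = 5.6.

Lagrange interpolation formula:
P(x) = Σ yᵢ × Lᵢ(x)
where Lᵢ(x) = Π_{j≠i} (x - xⱼ)/(xᵢ - xⱼ)

L_0(5.6) = (5.6 - 5)/(2 - 5) × (5.6 - 8)/(2 - 8) × (5.6 - 11)/(2 - 11) = -0.048000
L_1(5.6) = (5.6 - 2)/(5 - 2) × (5.6 - 8)/(5 - 8) × (5.6 - 11)/(5 - 11) = 0.864000
L_2(5.6) = (5.6 - 2)/(8 - 2) × (5.6 - 5)/(8 - 5) × (5.6 - 11)/(8 - 11) = 0.216000
L_3(5.6) = (5.6 - 2)/(11 - 2) × (5.6 - 5)/(11 - 5) × (5.6 - 8)/(11 - 8) = -0.032000

P(5.6) = 14×L_0(5.6) + (-1)×L_1(5.6) + 8×L_2(5.6) + 24×L_3(5.6)
P(5.6) = -0.576000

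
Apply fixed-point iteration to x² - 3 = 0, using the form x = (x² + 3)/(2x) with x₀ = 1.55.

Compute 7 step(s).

Equation: x² - 3 = 0
Fixed-point form: x = (x² + 3)/(2x)
x₀ = 1.55

x_1 = g(1.550000) = 1.742742
x_2 = g(1.742742) = 1.732084
x_3 = g(1.732084) = 1.732051
x_4 = g(1.732051) = 1.732051
x_5 = g(1.732051) = 1.732051
x_6 = g(1.732051) = 1.732051
x_7 = g(1.732051) = 1.732051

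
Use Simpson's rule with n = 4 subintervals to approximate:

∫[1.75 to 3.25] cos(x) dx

f(x) = cos(x)
a = 1.75, b = 3.25, n = 4
h = (b - a)/n = 0.375000

Simpson's rule: (h/3)[f(x₀) + 4f(x₁) + 2f(x₂) + ... + f(xₙ)]

x_0 = 1.7500, f(x_0) = -0.178246, coefficient = 1
x_1 = 2.1250, f(x_1) = -0.526266, coefficient = 4
x_2 = 2.5000, f(x_2) = -0.801144, coefficient = 2
x_3 = 2.8750, f(x_3) = -0.964674, coefficient = 4
x_4 = 3.2500, f(x_4) = -0.994130, coefficient = 1

I ≈ (0.375000/3) × -8.738425 = -1.092303
Exact value: -1.092181
Error: 0.000122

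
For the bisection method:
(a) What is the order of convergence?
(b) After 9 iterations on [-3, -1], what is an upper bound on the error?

(a) Bisection has linear (order 1) convergence; the error is halved each step.

(b) Error bound = (b-a)/2^n = (-1 - (-3))/2^{9}
    = 2/2^{9}

(a) 1 (linear); (b) error ≤ 3.91e-03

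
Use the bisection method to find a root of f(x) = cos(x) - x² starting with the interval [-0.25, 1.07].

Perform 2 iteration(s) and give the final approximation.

f(x) = cos(x) - x²
Initial interval: [-0.25, 1.07]

Iteration 1:
  c_1 = (-0.250000 + 1.070000)/2 = 0.410000
  f(c_1) = f(0.410000) = 0.749021
  f(a) × f(c) ≥ 0, new interval: [0.410000, 1.070000]
Iteration 2:
  c_2 = (0.410000 + 1.070000)/2 = 0.740000
  f(c_2) = f(0.740000) = 0.190869
  f(a) × f(c) ≥ 0, new interval: [0.740000, 1.070000]

After 2 iteration(s), the approximation is c_2 = 0.740000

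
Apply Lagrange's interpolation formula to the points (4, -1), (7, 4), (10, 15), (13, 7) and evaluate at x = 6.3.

Lagrange interpolation formula:
P(x) = Σ yᵢ × Lᵢ(x)
where Lᵢ(x) = Π_{j≠i} (x - xⱼ)/(xᵢ - xⱼ)

L_0(6.3) = (6.3 - 7)/(4 - 7) × (6.3 - 10)/(4 - 10) × (6.3 - 13)/(4 - 13) = 0.107117
L_1(6.3) = (6.3 - 4)/(7 - 4) × (6.3 - 10)/(7 - 10) × (6.3 - 13)/(7 - 13) = 1.055870
L_2(6.3) = (6.3 - 4)/(10 - 4) × (6.3 - 7)/(10 - 7) × (6.3 - 13)/(10 - 13) = -0.199759
L_3(6.3) = (6.3 - 4)/(13 - 4) × (6.3 - 7)/(13 - 7) × (6.3 - 10)/(13 - 10) = 0.036772

P(6.3) = (-1)×L_0(6.3) + 4×L_1(6.3) + 15×L_2(6.3) + 7×L_3(6.3)
P(6.3) = 1.377377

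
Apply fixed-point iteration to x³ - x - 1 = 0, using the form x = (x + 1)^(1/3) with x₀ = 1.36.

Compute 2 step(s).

Equation: x³ - x - 1 = 0
Fixed-point form: x = (x + 1)^(1/3)
x₀ = 1.36

x_1 = g(1.360000) = 1.331386
x_2 = g(1.331386) = 1.325983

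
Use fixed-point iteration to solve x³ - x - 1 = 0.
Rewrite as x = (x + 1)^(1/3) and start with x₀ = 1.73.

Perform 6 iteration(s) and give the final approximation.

Equation: x³ - x - 1 = 0
Fixed-point form: x = (x + 1)^(1/3)
x₀ = 1.73

x_1 = g(1.730000) = 1.397615
x_2 = g(1.397615) = 1.338422
x_3 = g(1.338422) = 1.327316
x_4 = g(1.327316) = 1.325211
x_5 = g(1.325211) = 1.324812
x_6 = g(1.324812) = 1.324736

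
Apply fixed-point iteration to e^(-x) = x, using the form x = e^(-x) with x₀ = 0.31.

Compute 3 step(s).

Equation: e^(-x) = x
Fixed-point form: x = e^(-x)
x₀ = 0.31

x_1 = g(0.310000) = 0.733447
x_2 = g(0.733447) = 0.480251
x_3 = g(0.480251) = 0.618628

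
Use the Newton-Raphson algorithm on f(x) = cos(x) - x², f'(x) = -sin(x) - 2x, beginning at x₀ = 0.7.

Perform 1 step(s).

f(x) = cos(x) - x²
f'(x) = -sin(x) - 2x
x₀ = 0.7

Newton-Raphson formula: x_{n+1} = x_n - f(x_n)/f'(x_n)

Iteration 1:
  f(0.700000) = 0.274842
  f'(0.700000) = -2.044218
  x_1 = 0.700000 - 0.274842/(-2.044218) = 0.834449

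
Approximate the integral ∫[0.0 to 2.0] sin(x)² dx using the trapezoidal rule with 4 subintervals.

f(x) = sin(x)²
a = 0.0, b = 2.0, n = 4
h = (b - a)/n = 0.500000

Trapezoidal rule: (h/2)[f(x₀) + 2f(x₁) + 2f(x₂) + ... + f(xₙ)]

x_0 = 0.0000, f(x_0) = 0.000000, coefficient = 1
x_1 = 0.5000, f(x_1) = 0.229849, coefficient = 2
x_2 = 1.0000, f(x_2) = 0.708073, coefficient = 2
x_3 = 1.5000, f(x_3) = 0.994996, coefficient = 2
x_4 = 2.0000, f(x_4) = 0.826822, coefficient = 1

I ≈ (0.500000/2) × 4.692659 = 1.173165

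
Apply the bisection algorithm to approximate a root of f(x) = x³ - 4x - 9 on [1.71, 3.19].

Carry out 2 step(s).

f(x) = x³ - 4x - 9
Initial interval: [1.71, 3.19]

Iteration 1:
  c_1 = (1.710000 + 3.190000)/2 = 2.450000
  f(c_1) = f(2.450000) = -4.093875
  f(a) × f(c) ≥ 0, new interval: [2.450000, 3.190000]
Iteration 2:
  c_2 = (2.450000 + 3.190000)/2 = 2.820000
  f(c_2) = f(2.820000) = 2.145768
  f(a) × f(c) < 0, new interval: [2.450000, 2.820000]

After 2 iteration(s), the approximation is c_2 = 2.820000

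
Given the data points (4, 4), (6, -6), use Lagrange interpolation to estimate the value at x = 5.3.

Lagrange interpolation formula:
P(x) = Σ yᵢ × Lᵢ(x)
where Lᵢ(x) = Π_{j≠i} (x - xⱼ)/(xᵢ - xⱼ)

L_0(5.3) = (5.3 - 6)/(4 - 6) = 0.350000
L_1(5.3) = (5.3 - 4)/(6 - 4) = 0.650000

P(5.3) = 4×L_0(5.3) + (-6)×L_1(5.3)
P(5.3) = -2.500000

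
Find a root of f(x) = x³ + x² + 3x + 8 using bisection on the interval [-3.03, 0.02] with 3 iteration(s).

f(x) = x³ + x² + 3x + 8
Initial interval: [-3.03, 0.02]

Iteration 1:
  c_1 = (-3.030000 + 0.020000)/2 = -1.505000
  f(c_1) = f(-1.505000) = 2.341162
  f(a) × f(c) < 0, new interval: [-3.030000, -1.505000]
Iteration 2:
  c_2 = (-3.030000 + (-1.505000))/2 = -2.267500
  f(c_2) = f(-2.267500) = -5.319423
  f(a) × f(c) ≥ 0, new interval: [-2.267500, -1.505000]
Iteration 3:
  c_3 = (-2.267500 + (-1.505000))/2 = -1.886250
  f(c_3) = f(-1.886250) = -0.811973
  f(a) × f(c) ≥ 0, new interval: [-1.886250, -1.505000]

After 3 iteration(s), the approximation is c_3 = -1.886250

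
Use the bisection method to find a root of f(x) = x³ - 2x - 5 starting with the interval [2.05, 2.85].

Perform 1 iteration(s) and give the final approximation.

f(x) = x³ - 2x - 5
Initial interval: [2.05, 2.85]

Iteration 1:
  c_1 = (2.050000 + 2.850000)/2 = 2.450000
  f(c_1) = f(2.450000) = 4.806125
  f(a) × f(c) < 0, new interval: [2.050000, 2.450000]

After 1 iteration(s), the approximation is c_1 = 2.450000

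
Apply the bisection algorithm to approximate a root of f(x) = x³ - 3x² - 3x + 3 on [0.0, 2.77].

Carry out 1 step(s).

f(x) = x³ - 3x² - 3x + 3
Initial interval: [0.0, 2.77]

Iteration 1:
  c_1 = (0.000000 + 2.770000)/2 = 1.385000
  f(c_1) = f(1.385000) = -4.252933
  f(a) × f(c) < 0, new interval: [0.000000, 1.385000]

After 1 iteration(s), the approximation is c_1 = 1.385000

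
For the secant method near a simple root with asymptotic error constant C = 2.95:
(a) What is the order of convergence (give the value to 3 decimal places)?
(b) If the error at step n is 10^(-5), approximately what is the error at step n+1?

(a) Secant method has superlinear convergence with order φ = (1+√5)/2 ≈ 1.618.
    This means |e_{n+1}| ≈ C|e_n|^1.618.

(b) With |e_n| = 10^(-5) and C = 2.95:
    |e_{n+1}| ≈ 2.95 × (10^(-5))^1.618 = 2.95 × 10^(-8.09)

(a) ≈ 1.618 (golden ratio); (b) |e_{n+1}| ≈ 2.397e-08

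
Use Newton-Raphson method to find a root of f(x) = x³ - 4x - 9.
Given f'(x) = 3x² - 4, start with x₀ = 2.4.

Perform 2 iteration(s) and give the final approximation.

f(x) = x³ - 4x - 9
f'(x) = 3x² - 4
x₀ = 2.4

Newton-Raphson formula: x_{n+1} = x_n - f(x_n)/f'(x_n)

Iteration 1:
  f(2.400000) = -4.776000
  f'(2.400000) = 13.280000
  x_1 = 2.400000 - (-4.776000)/13.280000 = 2.759639
Iteration 2:
  f(2.759639) = 0.977763
  f'(2.759639) = 18.846815
  x_2 = 2.759639 - 0.977763/18.846815 = 2.707759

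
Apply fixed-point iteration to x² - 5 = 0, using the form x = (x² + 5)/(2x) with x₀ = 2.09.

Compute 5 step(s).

Equation: x² - 5 = 0
Fixed-point form: x = (x² + 5)/(2x)
x₀ = 2.09

x_1 = g(2.090000) = 2.241172
x_2 = g(2.241172) = 2.236074
x_3 = g(2.236074) = 2.236068
x_4 = g(2.236068) = 2.236068
x_5 = g(2.236068) = 2.236068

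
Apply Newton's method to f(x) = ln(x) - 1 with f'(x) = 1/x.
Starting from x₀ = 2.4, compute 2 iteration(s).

f(x) = ln(x) - 1
f'(x) = 1/x
x₀ = 2.4

Newton-Raphson formula: x_{n+1} = x_n - f(x_n)/f'(x_n)

Iteration 1:
  f(2.400000) = -0.124531
  f'(2.400000) = 0.416667
  x_1 = 2.400000 - (-0.124531)/0.416667 = 2.698875
Iteration 2:
  f(2.698875) = -0.007165
  f'(2.698875) = 0.370525
  x_2 = 2.698875 - (-0.007165)/0.370525 = 2.718212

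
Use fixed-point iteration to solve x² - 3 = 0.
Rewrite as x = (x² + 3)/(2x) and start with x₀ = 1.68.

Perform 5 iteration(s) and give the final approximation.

Equation: x² - 3 = 0
Fixed-point form: x = (x² + 3)/(2x)
x₀ = 1.68

x_1 = g(1.680000) = 1.732857
x_2 = g(1.732857) = 1.732051
x_3 = g(1.732051) = 1.732051
x_4 = g(1.732051) = 1.732051
x_5 = g(1.732051) = 1.732051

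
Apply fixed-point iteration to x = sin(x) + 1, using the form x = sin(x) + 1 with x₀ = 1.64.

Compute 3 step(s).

Equation: x = sin(x) + 1
Fixed-point form: x = sin(x) + 1
x₀ = 1.64

x_1 = g(1.640000) = 1.997606
x_2 = g(1.997606) = 1.910291
x_3 = g(1.910291) = 1.942923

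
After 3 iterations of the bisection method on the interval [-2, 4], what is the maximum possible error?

Bisection error bound: |error| ≤ (b-a)/2^n
|error| ≤ (4 - (-2))/2^3 = 6/2^3
|error| ≤ 0.7500000000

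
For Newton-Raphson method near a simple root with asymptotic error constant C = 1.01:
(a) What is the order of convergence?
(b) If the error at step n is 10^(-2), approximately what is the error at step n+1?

(a) Newton-Raphson has quadratic (order 2) convergence near simple roots.
    This means |e_{n+1}| ≈ C|e_n|².

(b) With |e_n| = 10^(-2) and C = 1.01:
    |e_{n+1}| ≈ 1.01 × (10^(-2))² = 1.01 × 10^(-4)

(a) 2 (quadratic); (b) |e_{n+1}| ≈ 1.010e-04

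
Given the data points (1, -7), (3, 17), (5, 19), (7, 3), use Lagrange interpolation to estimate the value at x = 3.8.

Lagrange interpolation formula:
P(x) = Σ yᵢ × Lᵢ(x)
where Lᵢ(x) = Π_{j≠i} (x - xⱼ)/(xᵢ - xⱼ)

L_0(3.8) = (3.8 - 3)/(1 - 3) × (3.8 - 5)/(1 - 5) × (3.8 - 7)/(1 - 7) = -0.064000
L_1(3.8) = (3.8 - 1)/(3 - 1) × (3.8 - 5)/(3 - 5) × (3.8 - 7)/(3 - 7) = 0.672000
L_2(3.8) = (3.8 - 1)/(5 - 1) × (3.8 - 3)/(5 - 3) × (3.8 - 7)/(5 - 7) = 0.448000
L_3(3.8) = (3.8 - 1)/(7 - 1) × (3.8 - 3)/(7 - 3) × (3.8 - 5)/(7 - 5) = -0.056000

P(3.8) = (-7)×L_0(3.8) + 17×L_1(3.8) + 19×L_2(3.8) + 3×L_3(3.8)
P(3.8) = 20.216000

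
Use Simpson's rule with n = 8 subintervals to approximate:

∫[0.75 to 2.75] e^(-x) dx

f(x) = e^(-x)
a = 0.75, b = 2.75, n = 8
h = (b - a)/n = 0.250000

Simpson's rule: (h/3)[f(x₀) + 4f(x₁) + 2f(x₂) + ... + f(xₙ)]

x_0 = 0.7500, f(x_0) = 0.472367, coefficient = 1
x_1 = 1.0000, f(x_1) = 0.367879, coefficient = 4
x_2 = 1.2500, f(x_2) = 0.286505, coefficient = 2
x_3 = 1.5000, f(x_3) = 0.223130, coefficient = 4
x_4 = 1.7500, f(x_4) = 0.173774, coefficient = 2
x_5 = 2.0000, f(x_5) = 0.135335, coefficient = 4
x_6 = 2.2500, f(x_6) = 0.105399, coefficient = 2
x_7 = 2.5000, f(x_7) = 0.082085, coefficient = 4
x_8 = 2.7500, f(x_8) = 0.063928, coefficient = 1

I ≈ (0.250000/3) × 4.901370 = 0.408447
Exact value: 0.408439
Error: 0.000009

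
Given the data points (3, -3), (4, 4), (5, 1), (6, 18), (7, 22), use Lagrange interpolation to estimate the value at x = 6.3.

Lagrange interpolation formula:
P(x) = Σ yᵢ × Lᵢ(x)
where Lᵢ(x) = Π_{j≠i} (x - xⱼ)/(xᵢ - xⱼ)

L_0(6.3) = (6.3 - 4)/(3 - 4) × (6.3 - 5)/(3 - 5) × (6.3 - 6)/(3 - 6) × (6.3 - 7)/(3 - 7) = -0.026162
L_1(6.3) = (6.3 - 3)/(4 - 3) × (6.3 - 5)/(4 - 5) × (6.3 - 6)/(4 - 6) × (6.3 - 7)/(4 - 7) = 0.150150
L_2(6.3) = (6.3 - 3)/(5 - 3) × (6.3 - 4)/(5 - 4) × (6.3 - 6)/(5 - 6) × (6.3 - 7)/(5 - 7) = -0.398475
L_3(6.3) = (6.3 - 3)/(6 - 3) × (6.3 - 4)/(6 - 4) × (6.3 - 5)/(6 - 5) × (6.3 - 7)/(6 - 7) = 1.151150
L_4(6.3) = (6.3 - 3)/(7 - 3) × (6.3 - 4)/(7 - 4) × (6.3 - 5)/(7 - 5) × (6.3 - 6)/(7 - 6) = 0.123337

P(6.3) = (-3)×L_0(6.3) + 4×L_1(6.3) + 1×L_2(6.3) + 18×L_3(6.3) + 22×L_4(6.3)
P(6.3) = 23.714737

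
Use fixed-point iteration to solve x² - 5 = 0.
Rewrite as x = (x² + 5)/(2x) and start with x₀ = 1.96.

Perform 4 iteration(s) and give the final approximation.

Equation: x² - 5 = 0
Fixed-point form: x = (x² + 5)/(2x)
x₀ = 1.96

x_1 = g(1.960000) = 2.255510
x_2 = g(2.255510) = 2.236152
x_3 = g(2.236152) = 2.236068
x_4 = g(2.236068) = 2.236068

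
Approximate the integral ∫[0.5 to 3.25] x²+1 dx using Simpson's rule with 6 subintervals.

f(x) = x²+1
a = 0.5, b = 3.25, n = 6
h = (b - a)/n = 0.458333

Simpson's rule: (h/3)[f(x₀) + 4f(x₁) + 2f(x₂) + ... + f(xₙ)]

x_0 = 0.5000, f(x_0) = 1.250000, coefficient = 1
x_1 = 0.9583, f(x_1) = 1.918403, coefficient = 4
x_2 = 1.4167, f(x_2) = 3.006944, coefficient = 2
x_3 = 1.8750, f(x_3) = 4.515625, coefficient = 4
x_4 = 2.3333, f(x_4) = 6.444444, coefficient = 2
x_5 = 2.7917, f(x_5) = 8.793403, coefficient = 4
x_6 = 3.2500, f(x_6) = 11.562500, coefficient = 1

I ≈ (0.458333/3) × 92.625000 = 14.151042
Exact value: 14.151042
Error: 0.000000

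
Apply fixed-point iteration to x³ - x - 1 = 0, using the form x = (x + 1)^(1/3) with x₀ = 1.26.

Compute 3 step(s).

Equation: x³ - x - 1 = 0
Fixed-point form: x = (x + 1)^(1/3)
x₀ = 1.26

x_1 = g(1.260000) = 1.312309
x_2 = g(1.312309) = 1.322357
x_3 = g(1.322357) = 1.324269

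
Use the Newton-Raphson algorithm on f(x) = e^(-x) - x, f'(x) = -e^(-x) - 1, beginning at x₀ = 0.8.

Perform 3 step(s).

f(x) = e^(-x) - x
f'(x) = -e^(-x) - 1
x₀ = 0.8

Newton-Raphson formula: x_{n+1} = x_n - f(x_n)/f'(x_n)

Iteration 1:
  f(0.800000) = -0.350671
  f'(0.800000) = -1.449329
  x_1 = 0.800000 - (-0.350671)/(-1.449329) = 0.558046
Iteration 2:
  f(0.558046) = 0.014280
  f'(0.558046) = -1.572326
  x_2 = 0.558046 - 0.014280/(-1.572326) = 0.567128
Iteration 3:
  f(0.567128) = 0.000024
  f'(0.567128) = -1.567152
  x_3 = 0.567128 - 0.000024/(-1.567152) = 0.567143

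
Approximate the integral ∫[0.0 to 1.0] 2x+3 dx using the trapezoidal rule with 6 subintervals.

f(x) = 2x+3
a = 0.0, b = 1.0, n = 6
h = (b - a)/n = 0.166667

Trapezoidal rule: (h/2)[f(x₀) + 2f(x₁) + 2f(x₂) + ... + f(xₙ)]

x_0 = 0.0000, f(x_0) = 3.000000, coefficient = 1
x_1 = 0.1667, f(x_1) = 3.333333, coefficient = 2
x_2 = 0.3333, f(x_2) = 3.666667, coefficient = 2
x_3 = 0.5000, f(x_3) = 4.000000, coefficient = 2
x_4 = 0.6667, f(x_4) = 4.333333, coefficient = 2
x_5 = 0.8333, f(x_5) = 4.666667, coefficient = 2
x_6 = 1.0000, f(x_6) = 5.000000, coefficient = 1

I ≈ (0.166667/2) × 48.000000 = 4.000000
Exact value: 4.000000
Error: 0.000000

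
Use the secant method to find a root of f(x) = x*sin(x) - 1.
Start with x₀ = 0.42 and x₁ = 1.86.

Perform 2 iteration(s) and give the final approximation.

f(x) = x*sin(x) - 1
x₀ = 0.42, x₁ = 1.86

Secant formula: x_{n+1} = x_n - f(x_n)(x_n - x_{n-1})/(f(x_n) - f(x_{n-1}))

Iteration 1:
  f(0.420000) = -0.828741
  f(1.860000) = 0.782757
  x_2 = 1.860000 - 0.782757×(1.860000 - 0.420000)/(0.782757 - (-0.828741))
       = 1.160545
Iteration 2:
  f(1.860000) = 0.782757
  f(1.160545) = 0.064244
  x_3 = 1.160545 - 0.064244×(1.160545 - 1.860000)/(0.064244 - 0.782757)
       = 1.098005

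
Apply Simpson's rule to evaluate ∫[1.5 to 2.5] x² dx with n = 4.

f(x) = x²
a = 1.5, b = 2.5, n = 4
h = (b - a)/n = 0.250000

Simpson's rule: (h/3)[f(x₀) + 4f(x₁) + 2f(x₂) + ... + f(xₙ)]

x_0 = 1.5000, f(x_0) = 2.250000, coefficient = 1
x_1 = 1.7500, f(x_1) = 3.062500, coefficient = 4
x_2 = 2.0000, f(x_2) = 4.000000, coefficient = 2
x_3 = 2.2500, f(x_3) = 5.062500, coefficient = 4
x_4 = 2.5000, f(x_4) = 6.250000, coefficient = 1

I ≈ (0.250000/3) × 49.000000 = 4.083333
Exact value: 4.083333
Error: 0.000000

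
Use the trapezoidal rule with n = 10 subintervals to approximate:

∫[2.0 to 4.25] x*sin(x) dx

f(x) = x*sin(x)
a = 2.0, b = 4.25, n = 10
h = (b - a)/n = 0.225000

Trapezoidal rule: (h/2)[f(x₀) + 2f(x₁) + 2f(x₂) + ... + f(xₙ)]

x_0 = 2.0000, f(x_0) = 1.818595, coefficient = 1
x_1 = 2.2250, f(x_1) = 1.765610, coefficient = 2
x_2 = 2.4500, f(x_2) = 1.562524, coefficient = 2
x_3 = 2.6750, f(x_3) = 1.203337, coefficient = 2
x_4 = 2.9000, f(x_4) = 0.693823, coefficient = 2
x_5 = 3.1250, f(x_5) = 0.051850, coefficient = 2
x_6 = 3.3500, f(x_6) = -0.693122, coefficient = 2
x_7 = 3.5750, f(x_7) = -1.501377, coefficient = 2
x_8 = 3.8000, f(x_8) = -2.325060, coefficient = 2
x_9 = 4.0250, f(x_9) = -3.110944, coefficient = 2
x_10 = 4.2500, f(x_10) = -3.803705, coefficient = 1

I ≈ (0.225000/2) × -6.691827 = -0.752831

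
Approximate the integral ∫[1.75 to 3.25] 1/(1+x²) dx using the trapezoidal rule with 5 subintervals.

f(x) = 1/(1+x²)
a = 1.75, b = 3.25, n = 5
h = (b - a)/n = 0.300000

Trapezoidal rule: (h/2)[f(x₀) + 2f(x₁) + 2f(x₂) + ... + f(xₙ)]

x_0 = 1.7500, f(x_0) = 0.246154, coefficient = 1
x_1 = 2.0500, f(x_1) = 0.192215, coefficient = 2
x_2 = 2.3500, f(x_2) = 0.153315, coefficient = 2
x_3 = 2.6500, f(x_3) = 0.124649, coefficient = 2
x_4 = 2.9500, f(x_4) = 0.103066, coefficient = 2
x_5 = 3.2500, f(x_5) = 0.086486, coefficient = 1

I ≈ (0.300000/2) × 1.479133 = 0.221870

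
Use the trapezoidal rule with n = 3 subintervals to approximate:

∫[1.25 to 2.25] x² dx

f(x) = x²
a = 1.25, b = 2.25, n = 3
h = (b - a)/n = 0.333333

Trapezoidal rule: (h/2)[f(x₀) + 2f(x₁) + 2f(x₂) + ... + f(xₙ)]

x_0 = 1.2500, f(x_0) = 1.562500, coefficient = 1
x_1 = 1.5833, f(x_1) = 2.506944, coefficient = 2
x_2 = 1.9167, f(x_2) = 3.673611, coefficient = 2
x_3 = 2.2500, f(x_3) = 5.062500, coefficient = 1

I ≈ (0.333333/2) × 18.986111 = 3.164352
Exact value: 3.145833
Error: 0.018519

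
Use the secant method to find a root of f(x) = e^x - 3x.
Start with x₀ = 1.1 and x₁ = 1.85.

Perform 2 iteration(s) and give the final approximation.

f(x) = e^x - 3x
x₀ = 1.1, x₁ = 1.85

Secant formula: x_{n+1} = x_n - f(x_n)(x_n - x_{n-1})/(f(x_n) - f(x_{n-1}))

Iteration 1:
  f(1.100000) = -0.295834
  f(1.850000) = 0.809820
  x_2 = 1.850000 - 0.809820×(1.850000 - 1.100000)/(0.809820 - (-0.295834))
       = 1.300674
Iteration 2:
  f(1.850000) = 0.809820
  f(1.300674) = -0.230252
  x_3 = 1.300674 - (-0.230252)×(1.300674 - 1.850000)/(-0.230252 - 0.809820)
       = 1.422284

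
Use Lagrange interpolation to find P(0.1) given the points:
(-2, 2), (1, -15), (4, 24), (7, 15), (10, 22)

Lagrange interpolation formula:
P(x) = Σ yᵢ × Lᵢ(x)
where Lᵢ(x) = Π_{j≠i} (x - xⱼ)/(xᵢ - xⱼ)

L_0(0.1) = (0.1 - 1)/(-2 - 1) × (0.1 - 4)/(-2 - 4) × (0.1 - 7)/(-2 - 7) × (0.1 - 10)/(-2 - 10) = 0.123338
L_1(0.1) = (0.1 - (-2))/(1 - (-2)) × (0.1 - 4)/(1 - 4) × (0.1 - 7)/(1 - 7) × (0.1 - 10)/(1 - 10) = 1.151150
L_2(0.1) = (0.1 - (-2))/(4 - (-2)) × (0.1 - 1)/(4 - 1) × (0.1 - 7)/(4 - 7) × (0.1 - 10)/(4 - 10) = -0.398475
L_3(0.1) = (0.1 - (-2))/(7 - (-2)) × (0.1 - 1)/(7 - 1) × (0.1 - 4)/(7 - 4) × (0.1 - 10)/(7 - 10) = 0.150150
L_4(0.1) = (0.1 - (-2))/(10 - (-2)) × (0.1 - 1)/(10 - 1) × (0.1 - 4)/(10 - 4) × (0.1 - 7)/(10 - 7) = -0.026163

P(0.1) = 2×L_0(0.1) + (-15)×L_1(0.1) + 24×L_2(0.1) + 15×L_3(0.1) + 22×L_4(0.1)
P(0.1) = -24.907300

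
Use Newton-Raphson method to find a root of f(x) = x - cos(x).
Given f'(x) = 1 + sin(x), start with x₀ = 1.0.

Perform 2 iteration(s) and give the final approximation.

f(x) = x - cos(x)
f'(x) = 1 + sin(x)
x₀ = 1.0

Newton-Raphson formula: x_{n+1} = x_n - f(x_n)/f'(x_n)

Iteration 1:
  f(1.000000) = 0.459698
  f'(1.000000) = 1.841471
  x_1 = 1.000000 - 0.459698/1.841471 = 0.750364
Iteration 2:
  f(0.750364) = 0.018923
  f'(0.750364) = 1.681905
  x_2 = 0.750364 - 0.018923/1.681905 = 0.739113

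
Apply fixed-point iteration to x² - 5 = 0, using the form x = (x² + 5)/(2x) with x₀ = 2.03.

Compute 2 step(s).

Equation: x² - 5 = 0
Fixed-point form: x = (x² + 5)/(2x)
x₀ = 2.03

x_1 = g(2.030000) = 2.246527
x_2 = g(2.246527) = 2.236092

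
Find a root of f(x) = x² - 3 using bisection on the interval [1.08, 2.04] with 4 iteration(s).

f(x) = x² - 3
Initial interval: [1.08, 2.04]

Iteration 1:
  c_1 = (1.080000 + 2.040000)/2 = 1.560000
  f(c_1) = f(1.560000) = -0.566400
  f(a) × f(c) ≥ 0, new interval: [1.560000, 2.040000]
Iteration 2:
  c_2 = (1.560000 + 2.040000)/2 = 1.800000
  f(c_2) = f(1.800000) = 0.240000
  f(a) × f(c) < 0, new interval: [1.560000, 1.800000]
Iteration 3:
  c_3 = (1.560000 + 1.800000)/2 = 1.680000
  f(c_3) = f(1.680000) = -0.177600
  f(a) × f(c) ≥ 0, new interval: [1.680000, 1.800000]
Iteration 4:
  c_4 = (1.680000 + 1.800000)/2 = 1.740000
  f(c_4) = f(1.740000) = 0.027600
  f(a) × f(c) < 0, new interval: [1.680000, 1.740000]

After 4 iteration(s), the approximation is c_4 = 1.740000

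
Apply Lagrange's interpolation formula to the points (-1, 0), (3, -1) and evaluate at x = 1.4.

Lagrange interpolation formula:
P(x) = Σ yᵢ × Lᵢ(x)
where Lᵢ(x) = Π_{j≠i} (x - xⱼ)/(xᵢ - xⱼ)

L_0(1.4) = (1.4 - 3)/(-1 - 3) = 0.400000
L_1(1.4) = (1.4 - (-1))/(3 - (-1)) = 0.600000

P(1.4) = 0×L_0(1.4) + (-1)×L_1(1.4)
P(1.4) = -0.600000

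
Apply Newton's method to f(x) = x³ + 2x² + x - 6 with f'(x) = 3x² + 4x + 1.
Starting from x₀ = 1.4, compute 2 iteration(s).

f(x) = x³ + 2x² + x - 6
f'(x) = 3x² + 4x + 1
x₀ = 1.4

Newton-Raphson formula: x_{n+1} = x_n - f(x_n)/f'(x_n)

Iteration 1:
  f(1.400000) = 2.064000
  f'(1.400000) = 12.480000
  x_1 = 1.400000 - 2.064000/12.480000 = 1.234615
Iteration 2:
  f(1.234615) = 0.165059
  f'(1.234615) = 10.511287
  x_2 = 1.234615 - 0.165059/10.511287 = 1.218912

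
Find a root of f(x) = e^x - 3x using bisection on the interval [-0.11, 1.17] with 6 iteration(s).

f(x) = e^x - 3x
Initial interval: [-0.11, 1.17]

Iteration 1:
  c_1 = (-0.110000 + 1.170000)/2 = 0.530000
  f(c_1) = f(0.530000) = 0.108932
  f(a) × f(c) ≥ 0, new interval: [0.530000, 1.170000]
Iteration 2:
  c_2 = (0.530000 + 1.170000)/2 = 0.850000
  f(c_2) = f(0.850000) = -0.210353
  f(a) × f(c) < 0, new interval: [0.530000, 0.850000]
Iteration 3:
  c_3 = (0.530000 + 0.850000)/2 = 0.690000
  f(c_3) = f(0.690000) = -0.076284
  f(a) × f(c) < 0, new interval: [0.530000, 0.690000]
Iteration 4:
  c_4 = (0.530000 + 0.690000)/2 = 0.610000
  f(c_4) = f(0.610000) = 0.010431
  f(a) × f(c) ≥ 0, new interval: [0.610000, 0.690000]
Iteration 5:
  c_5 = (0.610000 + 0.690000)/2 = 0.650000
  f(c_5) = f(0.650000) = -0.034459
  f(a) × f(c) < 0, new interval: [0.610000, 0.650000]
Iteration 6:
  c_6 = (0.610000 + 0.650000)/2 = 0.630000
  f(c_6) = f(0.630000) = -0.012389
  f(a) × f(c) < 0, new interval: [0.610000, 0.630000]

After 6 iteration(s), the approximation is c_6 = 0.630000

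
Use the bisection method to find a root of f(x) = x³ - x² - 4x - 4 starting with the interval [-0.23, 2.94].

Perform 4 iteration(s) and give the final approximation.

f(x) = x³ - x² - 4x - 4
Initial interval: [-0.23, 2.94]

Iteration 1:
  c_1 = (-0.230000 + 2.940000)/2 = 1.355000
  f(c_1) = f(1.355000) = -8.768211
  f(a) × f(c) ≥ 0, new interval: [1.355000, 2.940000]
Iteration 2:
  c_2 = (1.355000 + 2.940000)/2 = 2.147500
  f(c_2) = f(2.147500) = -7.298010
  f(a) × f(c) ≥ 0, new interval: [2.147500, 2.940000]
Iteration 3:
  c_3 = (2.147500 + 2.940000)/2 = 2.543750
  f(c_3) = f(2.543750) = -4.185912
  f(a) × f(c) ≥ 0, new interval: [2.543750, 2.940000]
Iteration 4:
  c_4 = (2.543750 + 2.940000)/2 = 2.741875
  f(c_4) = f(2.741875) = -1.872295
  f(a) × f(c) ≥ 0, new interval: [2.741875, 2.940000]

After 4 iteration(s), the approximation is c_4 = 2.741875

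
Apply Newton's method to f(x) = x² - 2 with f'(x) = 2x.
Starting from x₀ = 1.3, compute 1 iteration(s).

f(x) = x² - 2
f'(x) = 2x
x₀ = 1.3

Newton-Raphson formula: x_{n+1} = x_n - f(x_n)/f'(x_n)

Iteration 1:
  f(1.300000) = -0.310000
  f'(1.300000) = 2.600000
  x_1 = 1.300000 - (-0.310000)/2.600000 = 1.419231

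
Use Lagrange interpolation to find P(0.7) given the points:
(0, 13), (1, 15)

Lagrange interpolation formula:
P(x) = Σ yᵢ × Lᵢ(x)
where Lᵢ(x) = Π_{j≠i} (x - xⱼ)/(xᵢ - xⱼ)

L_0(0.7) = (0.7 - 1)/(0 - 1) = 0.300000
L_1(0.7) = (0.7 - 0)/(1 - 0) = 0.700000

P(0.7) = 13×L_0(0.7) + 15×L_1(0.7)
P(0.7) = 14.400000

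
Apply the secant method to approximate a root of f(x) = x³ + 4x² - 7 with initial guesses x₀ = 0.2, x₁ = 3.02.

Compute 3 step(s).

f(x) = x³ + 4x² - 7
x₀ = 0.2, x₁ = 3.02

Secant formula: x_{n+1} = x_n - f(x_n)(x_n - x_{n-1})/(f(x_n) - f(x_{n-1}))

Iteration 1:
  f(0.200000) = -6.832000
  f(3.020000) = 57.025208
  x_2 = 3.020000 - 57.025208×(3.020000 - 0.200000)/(57.025208 - (-6.832000))
       = 0.501708
Iteration 2:
  f(3.020000) = 57.025208
  f(0.501708) = -5.866870
  x_3 = 0.501708 - (-5.866870)×(0.501708 - 3.020000)/(-5.866870 - 57.025208)
       = 0.736626
Iteration 3:
  f(0.501708) = -5.866870
  f(0.736626) = -4.429820
  x_4 = 0.736626 - (-4.429820)×(0.736626 - 0.501708)/(-4.429820 - (-5.866870))
       = 1.460780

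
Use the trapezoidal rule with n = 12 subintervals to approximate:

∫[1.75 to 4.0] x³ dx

f(x) = x³
a = 1.75, b = 4.0, n = 12
h = (b - a)/n = 0.187500

Trapezoidal rule: (h/2)[f(x₀) + 2f(x₁) + 2f(x₂) + ... + f(xₙ)]

x_0 = 1.7500, f(x_0) = 5.359375, coefficient = 1
x_1 = 1.9375, f(x_1) = 7.273193, coefficient = 2
x_2 = 2.1250, f(x_2) = 9.595703, coefficient = 2
x_3 = 2.3125, f(x_3) = 12.366455, coefficient = 2
x_4 = 2.5000, f(x_4) = 15.625000, coefficient = 2
x_5 = 2.6875, f(x_5) = 19.410889, coefficient = 2
x_6 = 2.8750, f(x_6) = 23.763672, coefficient = 2
x_7 = 3.0625, f(x_7) = 28.722900, coefficient = 2
x_8 = 3.2500, f(x_8) = 34.328125, coefficient = 2
x_9 = 3.4375, f(x_9) = 40.618896, coefficient = 2
x_10 = 3.6250, f(x_10) = 47.634766, coefficient = 2
x_11 = 3.8125, f(x_11) = 55.415283, coefficient = 2
x_12 = 4.0000, f(x_12) = 64.000000, coefficient = 1

I ≈ (0.187500/2) × 658.869141 = 61.768982
Exact value: 61.655273
Error: 0.113708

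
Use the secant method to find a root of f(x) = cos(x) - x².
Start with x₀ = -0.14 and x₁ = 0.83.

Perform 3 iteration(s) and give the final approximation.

f(x) = cos(x) - x²
x₀ = -0.14, x₁ = 0.83

Secant formula: x_{n+1} = x_n - f(x_n)(x_n - x_{n-1})/(f(x_n) - f(x_{n-1}))

Iteration 1:
  f(-0.140000) = 0.970616
  f(0.830000) = -0.014024
  x_2 = 0.830000 - (-0.014024)×(0.830000 - (-0.140000))/(-0.014024 - 0.970616)
       = 0.816184
Iteration 2:
  f(0.830000) = -0.014024
  f(0.816184) = 0.018849
  x_3 = 0.816184 - 0.018849×(0.816184 - 0.830000)/(0.018849 - (-0.014024))
       = 0.824106
Iteration 3:
  f(0.816184) = 0.018849
  f(0.824106) = 0.000063
  x_4 = 0.824106 - 0.000063×(0.824106 - 0.816184)/(0.000063 - 0.018849)
       = 0.824132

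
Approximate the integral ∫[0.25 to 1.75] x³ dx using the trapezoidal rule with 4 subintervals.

f(x) = x³
a = 0.25, b = 1.75, n = 4
h = (b - a)/n = 0.375000

Trapezoidal rule: (h/2)[f(x₀) + 2f(x₁) + 2f(x₂) + ... + f(xₙ)]

x_0 = 0.2500, f(x_0) = 0.015625, coefficient = 1
x_1 = 0.6250, f(x_1) = 0.244141, coefficient = 2
x_2 = 1.0000, f(x_2) = 1.000000, coefficient = 2
x_3 = 1.3750, f(x_3) = 2.599609, coefficient = 2
x_4 = 1.7500, f(x_4) = 5.359375, coefficient = 1

I ≈ (0.375000/2) × 13.062500 = 2.449219
Exact value: 2.343750
Error: 0.105469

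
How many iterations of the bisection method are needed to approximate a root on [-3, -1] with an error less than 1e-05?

We need (b-a)/2^n ≤ 1e-05
(-1 - (-3))/2^n ≤ 1e-05
2/2^n ≤ 1e-05
2^n ≥ 200000
n ≥ log₂(200000) = 17.61
n ≥ 18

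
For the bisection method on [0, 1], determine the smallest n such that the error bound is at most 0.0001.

We need (b-a)/2^n ≤ 0.0001
(1 - 0)/2^n ≤ 0.0001
1/2^n ≤ 0.0001
2^n ≥ 10000
n ≥ log₂(10000) = 13.29
n ≥ 14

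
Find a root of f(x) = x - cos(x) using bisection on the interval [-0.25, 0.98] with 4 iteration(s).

f(x) = x - cos(x)
Initial interval: [-0.25, 0.98]

Iteration 1:
  c_1 = (-0.250000 + 0.980000)/2 = 0.365000
  f(c_1) = f(0.365000) = -0.569124
  f(a) × f(c) ≥ 0, new interval: [0.365000, 0.980000]
Iteration 2:
  c_2 = (0.365000 + 0.980000)/2 = 0.672500
  f(c_2) = f(0.672500) = -0.109767
  f(a) × f(c) ≥ 0, new interval: [0.672500, 0.980000]
Iteration 3:
  c_3 = (0.672500 + 0.980000)/2 = 0.826250
  f(c_3) = f(0.826250) = 0.148612
  f(a) × f(c) < 0, new interval: [0.672500, 0.826250]
Iteration 4:
  c_4 = (0.672500 + 0.826250)/2 = 0.749375
  f(c_4) = f(0.749375) = 0.017260
  f(a) × f(c) < 0, new interval: [0.672500, 0.749375]

After 4 iteration(s), the approximation is c_4 = 0.749375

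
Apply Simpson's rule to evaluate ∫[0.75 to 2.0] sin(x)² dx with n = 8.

f(x) = sin(x)²
a = 0.75, b = 2.0, n = 8
h = (b - a)/n = 0.156250

Simpson's rule: (h/3)[f(x₀) + 4f(x₁) + 2f(x₂) + ... + f(xₙ)]

x_0 = 0.7500, f(x_0) = 0.464631, coefficient = 1
x_1 = 0.9062, f(x_1) = 0.619679, coefficient = 4
x_2 = 1.0625, f(x_2) = 0.763133, coefficient = 2
x_3 = 1.2188, f(x_3) = 0.881100, coefficient = 4
x_4 = 1.3750, f(x_4) = 0.962151, coefficient = 2
x_5 = 1.5312, f(x_5) = 0.998437, coefficient = 4
x_6 = 1.6875, f(x_6) = 0.986442, coefficient = 2
x_7 = 1.8438, f(x_7) = 0.927328, coefficient = 4
x_8 = 2.0000, f(x_8) = 0.826822, coefficient = 1

I ≈ (0.156250/3) × 20.421079 = 1.063598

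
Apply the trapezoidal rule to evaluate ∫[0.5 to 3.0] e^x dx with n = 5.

f(x) = e^x
a = 0.5, b = 3.0, n = 5
h = (b - a)/n = 0.500000

Trapezoidal rule: (h/2)[f(x₀) + 2f(x₁) + 2f(x₂) + ... + f(xₙ)]

x_0 = 0.5000, f(x_0) = 1.648721, coefficient = 1
x_1 = 1.0000, f(x_1) = 2.718282, coefficient = 2
x_2 = 1.5000, f(x_2) = 4.481689, coefficient = 2
x_3 = 2.0000, f(x_3) = 7.389056, coefficient = 2
x_4 = 2.5000, f(x_4) = 12.182494, coefficient = 2
x_5 = 3.0000, f(x_5) = 20.085537, coefficient = 1

I ≈ (0.500000/2) × 75.277300 = 18.819325
Exact value: 18.436816
Error: 0.382509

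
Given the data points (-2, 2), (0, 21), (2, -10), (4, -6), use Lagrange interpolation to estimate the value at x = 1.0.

Lagrange interpolation formula:
P(x) = Σ yᵢ × Lᵢ(x)
where Lᵢ(x) = Π_{j≠i} (x - xⱼ)/(xᵢ - xⱼ)

L_0(1.0) = (1.0 - 0)/(-2 - 0) × (1.0 - 2)/(-2 - 2) × (1.0 - 4)/(-2 - 4) = -0.062500
L_1(1.0) = (1.0 - (-2))/(0 - (-2)) × (1.0 - 2)/(0 - 2) × (1.0 - 4)/(0 - 4) = 0.562500
L_2(1.0) = (1.0 - (-2))/(2 - (-2)) × (1.0 - 0)/(2 - 0) × (1.0 - 4)/(2 - 4) = 0.562500
L_3(1.0) = (1.0 - (-2))/(4 - (-2)) × (1.0 - 0)/(4 - 0) × (1.0 - 2)/(4 - 2) = -0.062500

P(1.0) = 2×L_0(1.0) + 21×L_1(1.0) + (-10)×L_2(1.0) + (-6)×L_3(1.0)
P(1.0) = 6.437500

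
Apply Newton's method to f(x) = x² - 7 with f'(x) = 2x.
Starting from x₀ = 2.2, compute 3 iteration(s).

f(x) = x² - 7
f'(x) = 2x
x₀ = 2.2

Newton-Raphson formula: x_{n+1} = x_n - f(x_n)/f'(x_n)

Iteration 1:
  f(2.200000) = -2.160000
  f'(2.200000) = 4.400000
  x_1 = 2.200000 - (-2.160000)/4.400000 = 2.690909
Iteration 2:
  f(2.690909) = 0.240992
  f'(2.690909) = 5.381818
  x_2 = 2.690909 - 0.240992/5.381818 = 2.646130
Iteration 3:
  f(2.646130) = 0.002005
  f'(2.646130) = 5.292260
  x_3 = 2.646130 - 0.002005/5.292260 = 2.645751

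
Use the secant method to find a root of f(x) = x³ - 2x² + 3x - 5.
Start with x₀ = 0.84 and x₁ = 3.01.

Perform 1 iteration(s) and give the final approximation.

f(x) = x³ - 2x² + 3x - 5
x₀ = 0.84, x₁ = 3.01

Secant formula: x_{n+1} = x_n - f(x_n)(x_n - x_{n-1})/(f(x_n) - f(x_{n-1}))

Iteration 1:
  f(0.840000) = -3.298496
  f(3.010000) = 13.180701
  x_2 = 3.010000 - 13.180701×(3.010000 - 0.840000)/(13.180701 - (-3.298496))
       = 1.274350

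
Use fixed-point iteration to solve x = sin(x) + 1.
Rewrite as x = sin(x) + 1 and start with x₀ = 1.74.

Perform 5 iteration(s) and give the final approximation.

Equation: x = sin(x) + 1
Fixed-point form: x = sin(x) + 1
x₀ = 1.74

x_1 = g(1.740000) = 1.985719
x_2 = g(1.985719) = 1.915147
x_3 = g(1.915147) = 1.941295
x_4 = g(1.941295) = 1.932147
x_5 = g(1.932147) = 1.935420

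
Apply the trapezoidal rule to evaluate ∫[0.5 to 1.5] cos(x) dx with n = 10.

f(x) = cos(x)
a = 0.5, b = 1.5, n = 10
h = (b - a)/n = 0.100000

Trapezoidal rule: (h/2)[f(x₀) + 2f(x₁) + 2f(x₂) + ... + f(xₙ)]

x_0 = 0.5000, f(x_0) = 0.877583, coefficient = 1
x_1 = 0.6000, f(x_1) = 0.825336, coefficient = 2
x_2 = 0.7000, f(x_2) = 0.764842, coefficient = 2
x_3 = 0.8000, f(x_3) = 0.696707, coefficient = 2
x_4 = 0.9000, f(x_4) = 0.621610, coefficient = 2
x_5 = 1.0000, f(x_5) = 0.540302, coefficient = 2
x_6 = 1.1000, f(x_6) = 0.453596, coefficient = 2
x_7 = 1.2000, f(x_7) = 0.362358, coefficient = 2
x_8 = 1.3000, f(x_8) = 0.267499, coefficient = 2
x_9 = 1.4000, f(x_9) = 0.169967, coefficient = 2
x_10 = 1.5000, f(x_10) = 0.070737, coefficient = 1

I ≈ (0.100000/2) × 10.352753 = 0.517638
Exact value: 0.518069
Error: 0.000432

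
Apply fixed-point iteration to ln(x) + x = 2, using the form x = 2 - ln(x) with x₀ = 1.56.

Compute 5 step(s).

Equation: ln(x) + x = 2
Fixed-point form: x = 2 - ln(x)
x₀ = 1.56

x_1 = g(1.560000) = 1.555314
x_2 = g(1.555314) = 1.558322
x_3 = g(1.558322) = 1.556390
x_4 = g(1.556390) = 1.557631
x_5 = g(1.557631) = 1.556834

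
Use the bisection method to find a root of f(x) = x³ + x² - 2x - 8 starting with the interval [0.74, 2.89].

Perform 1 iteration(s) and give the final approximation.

f(x) = x³ + x² - 2x - 8
Initial interval: [0.74, 2.89]

Iteration 1:
  c_1 = (0.740000 + 2.890000)/2 = 1.815000
  f(c_1) = f(1.815000) = -2.356757
  f(a) × f(c) ≥ 0, new interval: [1.815000, 2.890000]

After 1 iteration(s), the approximation is c_1 = 1.815000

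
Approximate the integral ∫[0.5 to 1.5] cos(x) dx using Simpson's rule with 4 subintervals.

f(x) = cos(x)
a = 0.5, b = 1.5, n = 4
h = (b - a)/n = 0.250000

Simpson's rule: (h/3)[f(x₀) + 4f(x₁) + 2f(x₂) + ... + f(xₙ)]

x_0 = 0.5000, f(x_0) = 0.877583, coefficient = 1
x_1 = 0.7500, f(x_1) = 0.731689, coefficient = 4
x_2 = 1.0000, f(x_2) = 0.540302, coefficient = 2
x_3 = 1.2500, f(x_3) = 0.315322, coefficient = 4
x_4 = 1.5000, f(x_4) = 0.070737, coefficient = 1

I ≈ (0.250000/3) × 6.216969 = 0.518081
Exact value: 0.518069
Error: 0.000011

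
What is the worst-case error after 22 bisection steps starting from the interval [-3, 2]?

Bisection error bound: |error| ≤ (b-a)/2^n
|error| ≤ (2 - (-3))/2^22 = 5/2^22
|error| ≤ 0.0000011921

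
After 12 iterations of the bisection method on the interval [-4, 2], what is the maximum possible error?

Bisection error bound: |error| ≤ (b-a)/2^n
|error| ≤ (2 - (-4))/2^12 = 6/2^12
|error| ≤ 0.0014648438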